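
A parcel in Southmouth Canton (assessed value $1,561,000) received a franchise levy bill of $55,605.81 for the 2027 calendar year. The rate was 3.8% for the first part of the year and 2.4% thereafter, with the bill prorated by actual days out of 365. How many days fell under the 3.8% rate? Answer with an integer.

Let d = days at the first rate; then 365 − d days at the second rate.
$1,561,000 × [3.8%·d + 2.4%·(365−d)] / 365 = $55,605.81
Solving gives d = 303, so the new rate took effect on 31 October 2027.

303 days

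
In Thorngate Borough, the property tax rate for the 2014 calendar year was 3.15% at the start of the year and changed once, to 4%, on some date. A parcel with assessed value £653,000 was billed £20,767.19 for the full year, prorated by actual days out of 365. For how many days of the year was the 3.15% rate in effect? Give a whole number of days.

Let d = days at the first rate; then 365 − d days at the second rate.
£653,000 × [3.15%·d + 4%·(365−d)] / 365 = £20,767.19
Solving gives d = 352, so the new rate took effect on 19 December 2014.

352 days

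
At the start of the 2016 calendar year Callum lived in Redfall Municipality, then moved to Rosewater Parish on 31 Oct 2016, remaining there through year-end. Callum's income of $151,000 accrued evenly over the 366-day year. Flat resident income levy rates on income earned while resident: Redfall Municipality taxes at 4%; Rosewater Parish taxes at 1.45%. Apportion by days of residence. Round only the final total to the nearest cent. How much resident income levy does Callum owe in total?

Redfall Municipality, 1 Jan – 30 Oct 2016: 304 days → $151,000 × 4% × 304/366 = $5,016.8306
Rosewater Parish, 31 Oct – 31 Dec 2016: 62 days → $151,000 × 1.45% × 62/366 = $370.8989
Total = $5,387.7295

$5,387.73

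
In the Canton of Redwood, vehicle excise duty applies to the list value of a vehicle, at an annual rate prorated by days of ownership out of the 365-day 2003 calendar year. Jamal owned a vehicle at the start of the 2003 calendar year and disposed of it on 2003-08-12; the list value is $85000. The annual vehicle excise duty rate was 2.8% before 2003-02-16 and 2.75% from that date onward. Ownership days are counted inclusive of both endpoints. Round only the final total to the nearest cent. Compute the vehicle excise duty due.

2003-01-01 to 2003-02-15: 46 days at 2.8% → $85000 × 2.8% × 46/365 = $299.9452
2003-02-16 to 2003-08-12: 178 days at 2.75% → $85000 × 2.75% × 178/365 = $1139.9315
Total = $1439.8767

$1439.88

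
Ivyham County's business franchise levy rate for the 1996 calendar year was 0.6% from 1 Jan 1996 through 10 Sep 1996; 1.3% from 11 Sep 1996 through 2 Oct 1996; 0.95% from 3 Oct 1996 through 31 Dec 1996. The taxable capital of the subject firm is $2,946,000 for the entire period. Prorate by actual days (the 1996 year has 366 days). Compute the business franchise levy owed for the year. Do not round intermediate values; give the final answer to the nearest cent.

1 Jan – 10 Sep 1996: 254 days at 0.6% → $2,946,000 × 0.6% × 254/366 = $12,266.9508
11 Sep – 2 Oct 1996: 22 days at 1.3% → $2,946,000 × 1.3% × 22/366 = $2,302.0656
3 Oct – 31 Dec 1996: 90 days at 0.95% → $2,946,000 × 0.95% × 90/366 = $6,882.0492
Total = $21,451.0656

$21,451.07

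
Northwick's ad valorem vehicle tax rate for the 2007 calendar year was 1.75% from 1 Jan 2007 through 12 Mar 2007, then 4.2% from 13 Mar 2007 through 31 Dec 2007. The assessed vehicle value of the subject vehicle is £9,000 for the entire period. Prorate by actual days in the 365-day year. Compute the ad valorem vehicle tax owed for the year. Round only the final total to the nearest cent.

£335.11

1 Jan – 12 Mar 2007: 71 days at 1.75% → £9,000 × 1.75% × 71/365 = £30.6370
13 Mar – 31 Dec 2007: 294 days at 4.2% → £9,000 × 4.2% × 294/365 = £304.4712
Total = £335.1082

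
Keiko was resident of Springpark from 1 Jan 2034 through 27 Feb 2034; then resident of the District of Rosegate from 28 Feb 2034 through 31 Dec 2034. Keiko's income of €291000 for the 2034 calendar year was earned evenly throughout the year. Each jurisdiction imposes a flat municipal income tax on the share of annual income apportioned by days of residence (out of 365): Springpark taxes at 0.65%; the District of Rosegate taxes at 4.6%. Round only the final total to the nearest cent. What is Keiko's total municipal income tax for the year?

€11559.48

Springpark, 1 Jan – 27 Feb 2034: 58 days → €291000 × 0.65% × 58/365 = €300.5671
The District of Rosegate, 28 Feb – 31 Dec 2034: 307 days → €291000 × 4.6% × 307/365 = €11258.9096
Total = €11559.4767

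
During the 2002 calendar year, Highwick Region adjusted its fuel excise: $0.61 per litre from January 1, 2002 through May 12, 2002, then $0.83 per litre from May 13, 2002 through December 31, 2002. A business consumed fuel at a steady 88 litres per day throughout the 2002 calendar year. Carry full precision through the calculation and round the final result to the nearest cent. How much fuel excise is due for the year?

January 1 – May 12, 2002: 132 days × 88 litres/day = 11,616 litres at $0.61/litre → $7,085.76
May 13 – December 31, 2002: 233 days × 88 litres/day = 20,504 litres at $0.83/litre → $17,018.32

$24,104.08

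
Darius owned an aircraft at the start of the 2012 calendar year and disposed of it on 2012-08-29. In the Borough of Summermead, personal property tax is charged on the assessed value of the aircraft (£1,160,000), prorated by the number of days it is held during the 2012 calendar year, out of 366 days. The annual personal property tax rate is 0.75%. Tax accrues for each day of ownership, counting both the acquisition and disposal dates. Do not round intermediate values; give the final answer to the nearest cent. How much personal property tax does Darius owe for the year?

Days held (2012-01-01 to 2012-08-29): 242 out of 366
Tax = £1,160,000 × 0.75% × 242/366 = £5,752.4590

£5,752.46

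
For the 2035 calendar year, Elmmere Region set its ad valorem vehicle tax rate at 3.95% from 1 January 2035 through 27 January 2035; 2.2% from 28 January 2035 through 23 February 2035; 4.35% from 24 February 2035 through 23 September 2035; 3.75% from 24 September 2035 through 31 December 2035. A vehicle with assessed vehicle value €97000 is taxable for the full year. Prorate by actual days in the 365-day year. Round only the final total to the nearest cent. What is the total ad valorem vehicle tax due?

1 January – 27 January 2035: 27 days at 3.95% → €97000 × 3.95% × 27/365 = €283.4260
28 January – 23 February 2035: 27 days at 2.2% → €97000 × 2.2% × 27/365 = €157.8575
24 February – 23 September 2035: 212 days at 4.35% → €97000 × 4.35% × 212/365 = €2450.7781
24 September – 31 December 2035: 99 days at 3.75% → €97000 × 3.75% × 99/365 = €986.6096
Total = €3878.6712

€3878.67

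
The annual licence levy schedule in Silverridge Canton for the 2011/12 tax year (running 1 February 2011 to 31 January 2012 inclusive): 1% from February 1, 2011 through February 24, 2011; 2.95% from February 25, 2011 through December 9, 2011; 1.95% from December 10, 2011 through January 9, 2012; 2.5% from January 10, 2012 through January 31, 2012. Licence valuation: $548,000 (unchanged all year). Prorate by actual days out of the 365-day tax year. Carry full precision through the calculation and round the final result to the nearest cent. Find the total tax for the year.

February 1 – February 24, 2011: 24 days at 1% → $548,000 × 1% × 24/365 = $360.3288
February 25 – December 9, 2011: 288 days at 2.95% → $548,000 × 2.95% × 288/365 = $12,755.6384
December 10, 2011 – January 9, 2012: 31 days at 1.95% → $548,000 × 1.95% × 31/365 = $907.5781
January 10 – January 31, 2012: 22 days at 2.5% → $548,000 × 2.5% × 22/365 = $825.7534
Total = $14,849.2986

$14,849.30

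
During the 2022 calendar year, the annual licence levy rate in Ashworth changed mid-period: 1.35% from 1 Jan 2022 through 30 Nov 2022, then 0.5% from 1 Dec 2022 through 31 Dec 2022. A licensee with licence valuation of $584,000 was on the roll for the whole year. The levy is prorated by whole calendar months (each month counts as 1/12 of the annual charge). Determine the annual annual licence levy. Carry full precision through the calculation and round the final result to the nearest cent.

1 Jan – 30 Nov 2022: 11 months at 1.35% → $584,000 × 1.35% × 11/12 = $7,227.0000
1 Dec – 31 Dec 2022: 1 month at 0.5% → $584,000 × 0.5% × 1/12 = $243.3333
Total = $7,470.3333

$7,470.33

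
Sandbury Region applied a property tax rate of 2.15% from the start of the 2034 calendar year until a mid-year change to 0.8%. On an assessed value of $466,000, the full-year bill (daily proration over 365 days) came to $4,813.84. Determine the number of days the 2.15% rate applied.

Let d = days at the first rate; then 365 − d days at the second rate.
$466,000 × [2.15%·d + 0.8%·(365−d)] / 365 = $4,813.84
Solving gives d = 63, so the new rate took effect on 5 March 2034.

63 days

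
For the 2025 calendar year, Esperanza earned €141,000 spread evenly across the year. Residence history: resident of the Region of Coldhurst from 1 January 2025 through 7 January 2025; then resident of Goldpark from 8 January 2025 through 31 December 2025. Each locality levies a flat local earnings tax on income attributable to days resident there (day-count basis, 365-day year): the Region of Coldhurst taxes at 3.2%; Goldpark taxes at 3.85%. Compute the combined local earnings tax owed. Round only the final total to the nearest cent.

€5,410.92

The Region of Coldhurst, 1 January – 7 January 2025: 7 days → €141,000 × 3.2% × 7/365 = €86.5315
Goldpark, 8 January – 31 December 2025: 358 days → €141,000 × 3.85% × 358/365 = €5,324.3918
Total = €5,410.9233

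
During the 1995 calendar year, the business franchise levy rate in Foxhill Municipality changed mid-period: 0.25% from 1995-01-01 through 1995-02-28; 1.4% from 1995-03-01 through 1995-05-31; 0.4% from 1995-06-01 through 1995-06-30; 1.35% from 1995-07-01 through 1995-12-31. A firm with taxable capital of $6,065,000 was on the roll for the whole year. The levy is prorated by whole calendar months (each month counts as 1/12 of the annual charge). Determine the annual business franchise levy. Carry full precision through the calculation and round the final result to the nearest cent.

1995-01-01 to 1995-02-28: 2 months at 0.25% → $6,065,000 × 0.25% × 2/12 = $2,527.0833
1995-03-01 to 1995-05-31: 3 months at 1.4% → $6,065,000 × 1.4% × 3/12 = $21,227.5000
1995-06-01 to 1995-06-30: 1 month at 0.4% → $6,065,000 × 0.4% × 1/12 = $2,021.6667
1995-07-01 to 1995-12-31: 6 months at 1.35% → $6,065,000 × 1.35% × 6/12 = $40,938.7500
Total = $66,715.0000

$66,715.00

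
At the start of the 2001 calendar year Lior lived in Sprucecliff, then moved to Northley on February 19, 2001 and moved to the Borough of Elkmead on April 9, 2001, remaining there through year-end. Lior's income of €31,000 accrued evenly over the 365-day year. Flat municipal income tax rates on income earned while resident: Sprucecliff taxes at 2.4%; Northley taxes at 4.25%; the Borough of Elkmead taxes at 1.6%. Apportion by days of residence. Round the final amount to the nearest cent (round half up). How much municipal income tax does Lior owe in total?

Sprucecliff, January 1 – February 18, 2001: 49 days → €31,000 × 2.4% × 49/365 = €99.8795
Northley, February 19 – April 8, 2001: 49 days → €31,000 × 4.25% × 49/365 = €176.8699
The Borough of Elkmead, April 9 – December 31, 2001: 267 days → €31,000 × 1.6% × 267/365 = €362.8274
Total = €639.5767

€639.58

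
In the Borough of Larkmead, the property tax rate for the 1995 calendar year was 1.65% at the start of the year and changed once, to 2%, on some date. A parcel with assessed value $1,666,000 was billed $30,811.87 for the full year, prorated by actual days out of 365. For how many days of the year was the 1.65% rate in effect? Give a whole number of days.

157 days

Let d = days at the first rate; then 365 − d days at the second rate.
$1,666,000 × [1.65%·d + 2%·(365−d)] / 365 = $30,811.87
Solving gives d = 157, so the new rate took effect on 7 June 1995.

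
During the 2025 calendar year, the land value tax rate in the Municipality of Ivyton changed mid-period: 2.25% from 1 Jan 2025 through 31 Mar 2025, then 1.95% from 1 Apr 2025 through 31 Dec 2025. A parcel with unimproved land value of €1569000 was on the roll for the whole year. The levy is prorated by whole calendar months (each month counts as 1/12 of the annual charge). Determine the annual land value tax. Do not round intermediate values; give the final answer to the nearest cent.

1 Jan – 31 Mar 2025: 3 months at 2.25% → €1569000 × 2.25% × 3/12 = €8825.6250
1 Apr – 31 Dec 2025: 9 months at 1.95% → €1569000 × 1.95% × 9/12 = €22946.6250
Total = €31772.2500

€31772.25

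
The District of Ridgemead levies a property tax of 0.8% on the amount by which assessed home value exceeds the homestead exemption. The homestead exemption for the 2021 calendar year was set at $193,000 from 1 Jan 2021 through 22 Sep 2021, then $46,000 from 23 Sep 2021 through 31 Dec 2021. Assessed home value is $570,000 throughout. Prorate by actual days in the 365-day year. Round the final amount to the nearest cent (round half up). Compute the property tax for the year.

1 Jan – 22 Sep 2021: 265 days, exemption $193,000 → ($570,000 − $193,000) × 0.8% × 265/365 = $2,189.6986
23 Sep – 31 Dec 2021: 100 days, exemption $46,000 → ($570,000 − $46,000) × 0.8% × 100/365 = $1,148.4932
Total = $3,338.1918

$3,338.19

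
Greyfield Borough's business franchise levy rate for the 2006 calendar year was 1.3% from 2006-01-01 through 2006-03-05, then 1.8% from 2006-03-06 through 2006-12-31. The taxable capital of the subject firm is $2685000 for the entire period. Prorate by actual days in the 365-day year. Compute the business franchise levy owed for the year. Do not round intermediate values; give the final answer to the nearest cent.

$45976.03

2006-01-01 to 2006-03-05: 64 days at 1.3% → $2685000 × 1.3% × 64/365 = $6120.3288
2006-03-06 to 2006-12-31: 301 days at 1.8% → $2685000 × 1.8% × 301/365 = $39855.6986
Total = $45976.0274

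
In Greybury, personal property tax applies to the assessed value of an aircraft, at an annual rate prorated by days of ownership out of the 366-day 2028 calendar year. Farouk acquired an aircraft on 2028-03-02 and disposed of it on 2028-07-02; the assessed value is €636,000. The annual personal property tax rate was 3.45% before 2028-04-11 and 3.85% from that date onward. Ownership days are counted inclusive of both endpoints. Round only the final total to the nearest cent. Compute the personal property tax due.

€7,950.87

2028-03-02 to 2028-04-10: 40 days at 3.45% → €636,000 × 3.45% × 40/366 = €2,398.0328
2028-04-11 to 2028-07-02: 83 days at 3.85% → €636,000 × 3.85% × 83/366 = €5,552.8361
Total = €7,950.8689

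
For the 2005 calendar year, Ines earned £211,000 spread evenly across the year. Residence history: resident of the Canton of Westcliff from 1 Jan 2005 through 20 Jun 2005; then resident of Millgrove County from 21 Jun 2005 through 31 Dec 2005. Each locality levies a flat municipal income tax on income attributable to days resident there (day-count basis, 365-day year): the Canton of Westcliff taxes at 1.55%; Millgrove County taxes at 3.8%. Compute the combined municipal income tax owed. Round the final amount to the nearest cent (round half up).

£5,793.83

The Canton of Westcliff, 1 Jan – 20 Jun 2005: 171 days → £211,000 × 1.55% × 171/365 = £1,532.2068
Millgrove County, 21 Jun – 31 Dec 2005: 194 days → £211,000 × 3.8% × 194/365 = £4,261.6219
Total = £5,793.8288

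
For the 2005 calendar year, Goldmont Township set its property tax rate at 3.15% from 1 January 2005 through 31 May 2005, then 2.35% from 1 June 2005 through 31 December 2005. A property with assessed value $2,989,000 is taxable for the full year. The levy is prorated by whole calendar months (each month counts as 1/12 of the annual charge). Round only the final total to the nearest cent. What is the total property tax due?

$80,204.83

1 January – 31 May 2005: 5 months at 3.15% → $2,989,000 × 3.15% × 5/12 = $39,230.6250
1 June – 31 December 2005: 7 months at 2.35% → $2,989,000 × 2.35% × 7/12 = $40,974.2083
Total = $80,204.8333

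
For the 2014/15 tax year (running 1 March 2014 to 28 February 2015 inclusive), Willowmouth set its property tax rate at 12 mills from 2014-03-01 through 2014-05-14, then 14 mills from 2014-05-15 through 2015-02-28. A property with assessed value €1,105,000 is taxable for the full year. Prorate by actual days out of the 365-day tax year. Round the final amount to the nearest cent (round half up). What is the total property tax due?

2014-03-01 to 2014-05-14: 75 days at 12 mills → €1,105,000 × 1.2% × 75/365 = €2,724.6575
2014-05-15 to 2015-02-28: 290 days at 14 mills → €1,105,000 × 1.4% × 290/365 = €12,291.2329
Total = €15,015.8904

€15,015.89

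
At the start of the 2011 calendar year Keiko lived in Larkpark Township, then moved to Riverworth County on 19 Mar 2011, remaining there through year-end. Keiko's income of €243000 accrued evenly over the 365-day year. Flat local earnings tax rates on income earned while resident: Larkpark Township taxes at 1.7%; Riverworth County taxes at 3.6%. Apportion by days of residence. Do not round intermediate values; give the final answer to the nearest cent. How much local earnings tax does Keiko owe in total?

Larkpark Township, 1 Jan – 18 Mar 2011: 77 days → €243000 × 1.7% × 77/365 = €871.4712
Riverworth County, 19 Mar – 31 Dec 2011: 288 days → €243000 × 3.6% × 288/365 = €6902.5315
Total = €7774.0027

€7774.00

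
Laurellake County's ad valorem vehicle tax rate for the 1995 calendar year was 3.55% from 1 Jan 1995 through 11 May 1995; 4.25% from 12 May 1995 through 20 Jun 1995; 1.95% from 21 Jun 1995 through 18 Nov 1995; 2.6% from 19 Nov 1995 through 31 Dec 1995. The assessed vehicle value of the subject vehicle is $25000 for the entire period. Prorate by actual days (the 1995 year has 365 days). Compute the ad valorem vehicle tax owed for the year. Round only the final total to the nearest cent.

1 Jan – 11 May 1995: 131 days at 3.55% → $25000 × 3.55% × 131/365 = $318.5274
12 May – 20 Jun 1995: 40 days at 4.25% → $25000 × 4.25% × 40/365 = $116.4384
21 Jun – 18 Nov 1995: 151 days at 1.95% → $25000 × 1.95% × 151/365 = $201.6781
19 Nov – 31 Dec 1995: 43 days at 2.6% → $25000 × 2.6% × 43/365 = $76.5753
Total = $713.2192

$713.22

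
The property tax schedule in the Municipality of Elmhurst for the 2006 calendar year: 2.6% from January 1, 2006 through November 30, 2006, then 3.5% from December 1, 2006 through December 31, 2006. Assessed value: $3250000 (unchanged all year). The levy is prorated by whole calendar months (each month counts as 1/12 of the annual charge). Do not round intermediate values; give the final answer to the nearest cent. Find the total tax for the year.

$86937.50

January 1 – November 30, 2006: 11 months at 2.6% → $3250000 × 2.6% × 11/12 = $77458.3333
December 1 – December 31, 2006: 1 month at 3.5% → $3250000 × 3.5% × 1/12 = $9479.1667
Total = $86937.5000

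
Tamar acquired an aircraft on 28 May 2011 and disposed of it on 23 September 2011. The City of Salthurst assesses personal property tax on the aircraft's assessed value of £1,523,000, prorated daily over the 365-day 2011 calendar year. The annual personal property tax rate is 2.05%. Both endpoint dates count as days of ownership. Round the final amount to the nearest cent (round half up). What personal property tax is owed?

Days held (28 May – 23 September 2011): 119 out of 365
Tax = £1,523,000 × 2.05% × 119/365 = £10,179.0644

£10,179.06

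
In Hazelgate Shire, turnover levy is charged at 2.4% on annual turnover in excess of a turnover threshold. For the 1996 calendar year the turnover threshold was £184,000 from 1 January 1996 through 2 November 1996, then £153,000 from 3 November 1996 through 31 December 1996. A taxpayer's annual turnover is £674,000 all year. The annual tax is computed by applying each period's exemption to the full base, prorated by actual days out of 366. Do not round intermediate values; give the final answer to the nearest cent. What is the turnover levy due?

1 January – 2 November 1996: 307 days, exemption £184,000 → (£674,000 − £184,000) × 2.4% × 307/366 = £9,864.2623
3 November – 31 December 1996: 59 days, exemption £153,000 → (£674,000 − £153,000) × 2.4% × 59/366 = £2,015.6721
Total = £11,879.9344

£11,879.93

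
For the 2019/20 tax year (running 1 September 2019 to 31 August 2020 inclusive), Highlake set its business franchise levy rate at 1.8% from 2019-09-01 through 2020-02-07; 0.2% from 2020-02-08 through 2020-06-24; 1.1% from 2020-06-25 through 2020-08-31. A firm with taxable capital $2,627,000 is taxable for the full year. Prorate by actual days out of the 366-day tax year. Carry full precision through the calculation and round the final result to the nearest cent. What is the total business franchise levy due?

$28,021.33

2019-09-01 to 2020-02-07: 160 days at 1.8% → $2,627,000 × 1.8% × 160/366 = $20,671.4754
2020-02-08 to 2020-06-24: 138 days at 0.2% → $2,627,000 × 0.2% × 138/366 = $1,981.0164
2020-06-25 to 2020-08-31: 68 days at 1.1% → $2,627,000 × 1.1% × 68/366 = $5,368.8415
Total = $28,021.3333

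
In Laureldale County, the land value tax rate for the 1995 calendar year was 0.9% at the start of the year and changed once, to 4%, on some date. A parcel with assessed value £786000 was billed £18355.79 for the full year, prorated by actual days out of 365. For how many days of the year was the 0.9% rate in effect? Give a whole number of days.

196 days

Let d = days at the first rate; then 365 − d days at the second rate.
£786000 × [0.9%·d + 4%·(365−d)] / 365 = £18355.79
Solving gives d = 196, so the new rate took effect on 16 Jul 1995.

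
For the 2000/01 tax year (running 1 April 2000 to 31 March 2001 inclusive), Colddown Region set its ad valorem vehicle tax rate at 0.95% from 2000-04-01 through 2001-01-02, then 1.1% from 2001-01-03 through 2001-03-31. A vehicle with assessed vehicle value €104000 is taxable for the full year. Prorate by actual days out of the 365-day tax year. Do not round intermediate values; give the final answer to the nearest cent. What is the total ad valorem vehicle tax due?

€1025.61

2000-04-01 to 2001-01-02: 277 days at 0.95% → €104000 × 0.95% × 277/365 = €749.7973
2001-01-03 to 2001-03-31: 88 days at 1.1% → €104000 × 1.1% × 88/365 = €275.8137
Total = €1025.6110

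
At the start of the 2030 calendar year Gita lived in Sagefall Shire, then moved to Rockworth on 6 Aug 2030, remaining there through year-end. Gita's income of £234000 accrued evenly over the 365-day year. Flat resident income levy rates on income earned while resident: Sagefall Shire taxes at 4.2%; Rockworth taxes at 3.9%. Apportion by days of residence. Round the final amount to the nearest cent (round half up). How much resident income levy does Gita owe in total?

£9543.35

Sagefall Shire, 1 Jan – 5 Aug 2030: 217 days → £234000 × 4.2% × 217/365 = £5842.9479
Rockworth, 6 Aug – 31 Dec 2030: 148 days → £234000 × 3.9% × 148/365 = £3700.4055
Total = £9543.3534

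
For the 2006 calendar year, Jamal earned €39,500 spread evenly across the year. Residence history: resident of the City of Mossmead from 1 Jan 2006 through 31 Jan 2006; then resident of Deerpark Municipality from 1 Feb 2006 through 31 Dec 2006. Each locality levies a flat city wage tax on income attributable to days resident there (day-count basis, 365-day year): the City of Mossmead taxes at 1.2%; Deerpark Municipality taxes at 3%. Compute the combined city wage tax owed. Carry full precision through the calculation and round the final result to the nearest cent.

€1,124.61

The City of Mossmead, 1 Jan – 31 Jan 2006: 31 days → €39,500 × 1.2% × 31/365 = €40.2575
Deerpark Municipality, 1 Feb – 31 Dec 2006: 334 days → €39,500 × 3% × 334/365 = €1,084.3562
Total = €1,124.6137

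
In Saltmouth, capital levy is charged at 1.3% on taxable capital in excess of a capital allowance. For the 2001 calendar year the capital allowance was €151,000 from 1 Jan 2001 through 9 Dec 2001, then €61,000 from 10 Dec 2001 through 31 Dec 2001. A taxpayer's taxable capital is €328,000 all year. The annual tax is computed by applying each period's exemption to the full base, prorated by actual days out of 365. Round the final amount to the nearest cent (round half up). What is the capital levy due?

€2,371.52

1 Jan – 9 Dec 2001: 343 days, exemption €151,000 → (€328,000 − €151,000) × 1.3% × 343/365 = €2,162.3096
10 Dec – 31 Dec 2001: 22 days, exemption €61,000 → (€328,000 − €61,000) × 1.3% × 22/365 = €209.2110
Total = €2,371.5205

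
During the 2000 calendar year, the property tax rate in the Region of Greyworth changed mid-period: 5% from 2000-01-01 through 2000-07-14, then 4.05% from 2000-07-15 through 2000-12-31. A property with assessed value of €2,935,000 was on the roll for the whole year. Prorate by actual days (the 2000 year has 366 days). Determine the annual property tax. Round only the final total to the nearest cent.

€133,799.11

2000-01-01 to 2000-07-14: 196 days at 5% → €2,935,000 × 5% × 196/366 = €78,587.4317
2000-07-15 to 2000-12-31: 170 days at 4.05% → €2,935,000 × 4.05% × 170/366 = €55,211.6803
Total = €133,799.1120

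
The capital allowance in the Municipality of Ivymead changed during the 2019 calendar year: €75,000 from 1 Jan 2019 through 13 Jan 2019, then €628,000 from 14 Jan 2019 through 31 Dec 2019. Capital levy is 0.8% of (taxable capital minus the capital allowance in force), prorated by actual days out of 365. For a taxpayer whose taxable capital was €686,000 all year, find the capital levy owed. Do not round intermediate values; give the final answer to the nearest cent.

€621.57

1 Jan – 13 Jan 2019: 13 days, exemption €75,000 → (€686,000 − €75,000) × 0.8% × 13/365 = €174.0932
14 Jan – 31 Dec 2019: 352 days, exemption €628,000 → (€686,000 − €628,000) × 0.8% × 352/365 = €447.4740
Total = €621.5671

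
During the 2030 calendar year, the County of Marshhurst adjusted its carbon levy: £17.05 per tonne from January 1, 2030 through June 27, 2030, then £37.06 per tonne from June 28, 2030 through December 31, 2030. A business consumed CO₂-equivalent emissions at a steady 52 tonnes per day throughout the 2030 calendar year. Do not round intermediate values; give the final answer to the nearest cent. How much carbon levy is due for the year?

January 1 – June 27, 2030: 178 days × 52 tonnes/day = 9,256 tonnes at £17.05/tonne → £157814.80
June 28 – December 31, 2030: 187 days × 52 tonnes/day = 9,724 tonnes at £37.06/tonne → £360371.44

£518186.24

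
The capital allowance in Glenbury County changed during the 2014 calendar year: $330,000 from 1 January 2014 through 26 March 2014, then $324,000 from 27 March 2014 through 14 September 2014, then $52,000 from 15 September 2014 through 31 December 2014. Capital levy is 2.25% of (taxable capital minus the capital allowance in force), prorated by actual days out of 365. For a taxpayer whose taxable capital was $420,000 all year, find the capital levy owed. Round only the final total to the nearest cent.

$3,939.41

1 January – 26 March 2014: 85 days, exemption $330,000 → ($420,000 − $330,000) × 2.25% × 85/365 = $471.5753
27 March – 14 September 2014: 172 days, exemption $324,000 → ($420,000 − $324,000) × 2.25% × 172/365 = $1,017.8630
15 September – 31 December 2014: 108 days, exemption $52,000 → ($420,000 − $52,000) × 2.25% × 108/365 = $2,449.9726
Total = $3,939.4110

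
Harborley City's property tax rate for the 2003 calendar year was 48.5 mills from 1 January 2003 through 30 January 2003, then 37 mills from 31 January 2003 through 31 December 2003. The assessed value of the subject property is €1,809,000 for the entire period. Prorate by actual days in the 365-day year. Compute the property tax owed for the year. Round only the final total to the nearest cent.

€68,642.88

1 January – 30 January 2003: 30 days at 48.5 mills → €1,809,000 × 4.85% × 30/365 = €7,211.2192
31 January – 31 December 2003: 335 days at 37 mills → €1,809,000 × 3.7% × 335/365 = €61,431.6575
Total = €68,642.8767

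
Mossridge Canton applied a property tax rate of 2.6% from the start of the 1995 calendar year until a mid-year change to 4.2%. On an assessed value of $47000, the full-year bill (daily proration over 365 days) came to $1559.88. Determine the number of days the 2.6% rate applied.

201 days

Let d = days at the first rate; then 365 − d days at the second rate.
$47000 × [2.6%·d + 4.2%·(365−d)] / 365 = $1559.88
Solving gives d = 201, so the new rate took effect on 21 Jul 1995.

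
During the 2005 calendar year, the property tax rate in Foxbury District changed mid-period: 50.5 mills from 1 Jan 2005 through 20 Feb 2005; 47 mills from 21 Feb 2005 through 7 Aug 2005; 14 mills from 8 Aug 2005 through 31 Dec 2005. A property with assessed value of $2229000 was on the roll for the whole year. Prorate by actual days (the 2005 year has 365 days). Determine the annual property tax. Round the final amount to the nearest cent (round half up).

$76430.27

1 Jan – 20 Feb 2005: 51 days at 50.5 mills → $2229000 × 5.05% × 51/365 = $15728.1904
21 Feb – 7 Aug 2005: 168 days at 47 mills → $2229000 × 4.7% × 168/365 = $48219.6822
8 Aug – 31 Dec 2005: 146 days at 14 mills → $2229000 × 1.4% × 146/365 = $12482.4000
Total = $76430.2726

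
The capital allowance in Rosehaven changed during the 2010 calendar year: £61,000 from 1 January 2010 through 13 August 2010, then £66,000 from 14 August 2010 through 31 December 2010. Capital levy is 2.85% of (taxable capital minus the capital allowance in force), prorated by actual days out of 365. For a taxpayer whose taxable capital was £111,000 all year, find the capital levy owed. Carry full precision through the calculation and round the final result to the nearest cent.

1 January – 13 August 2010: 225 days, exemption £61,000 → (£111,000 − £61,000) × 2.85% × 225/365 = £878.4247
14 August – 31 December 2010: 140 days, exemption £66,000 → (£111,000 − £66,000) × 2.85% × 140/365 = £491.9178
Total = £1,370.3425

£1,370.34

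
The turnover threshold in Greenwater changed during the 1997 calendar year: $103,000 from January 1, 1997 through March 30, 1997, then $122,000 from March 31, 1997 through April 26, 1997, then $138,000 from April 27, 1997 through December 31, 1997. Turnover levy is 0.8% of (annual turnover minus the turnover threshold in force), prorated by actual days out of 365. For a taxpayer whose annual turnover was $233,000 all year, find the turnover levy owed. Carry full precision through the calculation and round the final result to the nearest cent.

$837.74

January 1 – March 30, 1997: 89 days, exemption $103,000 → ($233,000 − $103,000) × 0.8% × 89/365 = $253.5890
March 31 – April 26, 1997: 27 days, exemption $122,000 → ($233,000 − $122,000) × 0.8% × 27/365 = $65.6877
April 27 – December 31, 1997: 249 days, exemption $138,000 → ($233,000 − $138,000) × 0.8% × 249/365 = $518.4658
Total = $837.7425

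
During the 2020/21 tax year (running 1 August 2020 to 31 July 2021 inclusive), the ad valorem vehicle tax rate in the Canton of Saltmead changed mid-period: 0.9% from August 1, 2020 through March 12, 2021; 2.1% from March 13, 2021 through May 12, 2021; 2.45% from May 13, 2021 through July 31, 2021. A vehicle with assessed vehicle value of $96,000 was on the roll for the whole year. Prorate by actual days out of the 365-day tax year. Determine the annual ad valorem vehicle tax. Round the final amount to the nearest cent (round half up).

$1,382.66

August 1, 2020 – March 12, 2021: 224 days at 0.9% → $96,000 × 0.9% × 224/365 = $530.2356
March 13 – May 12, 2021: 61 days at 2.1% → $96,000 × 2.1% × 61/365 = $336.9205
May 13 – July 31, 2021: 80 days at 2.45% → $96,000 × 2.45% × 80/365 = $515.5068
Total = $1,382.6630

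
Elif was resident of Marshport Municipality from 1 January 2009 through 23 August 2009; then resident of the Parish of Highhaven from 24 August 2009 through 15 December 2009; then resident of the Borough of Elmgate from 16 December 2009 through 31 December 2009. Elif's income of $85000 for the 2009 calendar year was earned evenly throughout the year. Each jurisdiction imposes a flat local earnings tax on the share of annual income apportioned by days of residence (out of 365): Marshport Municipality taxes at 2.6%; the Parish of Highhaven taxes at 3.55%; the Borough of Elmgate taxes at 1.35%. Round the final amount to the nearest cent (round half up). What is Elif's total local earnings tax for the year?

$2415.63

Marshport Municipality, 1 January – 23 August 2009: 235 days → $85000 × 2.6% × 235/365 = $1422.8767
The Parish of Highhaven, 24 August – 15 December 2009: 114 days → $85000 × 3.55% × 114/365 = $942.4521
The Borough of Elmgate, 16 December – 31 December 2009: 16 days → $85000 × 1.35% × 16/365 = $50.3014
Total = $2415.6301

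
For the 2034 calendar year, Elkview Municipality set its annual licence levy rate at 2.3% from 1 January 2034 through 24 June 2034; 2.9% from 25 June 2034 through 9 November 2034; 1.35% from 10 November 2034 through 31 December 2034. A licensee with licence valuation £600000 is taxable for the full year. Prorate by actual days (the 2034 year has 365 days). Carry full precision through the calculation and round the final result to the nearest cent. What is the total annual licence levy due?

£14349.04

1 January – 24 June 2034: 175 days at 2.3% → £600000 × 2.3% × 175/365 = £6616.4384
25 June – 9 November 2034: 138 days at 2.9% → £600000 × 2.9% × 138/365 = £6578.6301
10 November – 31 December 2034: 52 days at 1.35% → £600000 × 1.35% × 52/365 = £1153.9726
Total = £14349.0411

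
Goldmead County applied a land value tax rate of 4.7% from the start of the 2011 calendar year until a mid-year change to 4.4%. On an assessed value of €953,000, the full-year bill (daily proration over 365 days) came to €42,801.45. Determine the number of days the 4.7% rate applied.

Let d = days at the first rate; then 365 − d days at the second rate.
€953,000 × [4.7%·d + 4.4%·(365−d)] / 365 = €42,801.45
Solving gives d = 111, so the new rate took effect on 22 Apr 2011.

111 days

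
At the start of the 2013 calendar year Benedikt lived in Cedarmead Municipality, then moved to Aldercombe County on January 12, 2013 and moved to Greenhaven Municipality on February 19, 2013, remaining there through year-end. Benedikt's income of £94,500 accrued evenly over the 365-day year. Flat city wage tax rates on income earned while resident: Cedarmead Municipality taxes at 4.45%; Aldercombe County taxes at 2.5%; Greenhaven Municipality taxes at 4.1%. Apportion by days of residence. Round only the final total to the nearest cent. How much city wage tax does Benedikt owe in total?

£3,727.05

Cedarmead Municipality, January 1 – January 11, 2013: 11 days → £94,500 × 4.45% × 11/365 = £126.7336
Aldercombe County, January 12 – February 18, 2013: 38 days → £94,500 × 2.5% × 38/365 = £245.9589
Greenhaven Municipality, February 19 – December 31, 2013: 316 days → £94,500 × 4.1% × 316/365 = £3,354.3616
Total = £3,727.0541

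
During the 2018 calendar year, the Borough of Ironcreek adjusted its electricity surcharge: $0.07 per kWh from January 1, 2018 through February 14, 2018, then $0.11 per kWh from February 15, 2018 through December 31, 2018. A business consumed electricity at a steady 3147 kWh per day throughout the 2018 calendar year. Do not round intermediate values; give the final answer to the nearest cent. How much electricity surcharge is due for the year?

January 1 – February 14, 2018: 45 days × 3147 kWh/day = 141,615 kWh at $0.07/kWh → $9,913.05
February 15 – December 31, 2018: 320 days × 3147 kWh/day = 1,007,040 kWh at $0.11/kWh → $110,774.40

$120,687.45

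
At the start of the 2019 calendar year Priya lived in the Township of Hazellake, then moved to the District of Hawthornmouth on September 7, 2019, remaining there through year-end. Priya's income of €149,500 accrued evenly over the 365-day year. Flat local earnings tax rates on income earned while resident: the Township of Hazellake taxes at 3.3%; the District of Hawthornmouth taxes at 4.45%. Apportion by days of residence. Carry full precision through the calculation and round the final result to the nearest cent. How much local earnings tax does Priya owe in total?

The Township of Hazellake, January 1 – September 6, 2019: 249 days → €149,500 × 3.3% × 249/365 = €3,365.5932
The District of Hawthornmouth, September 7 – December 31, 2019: 116 days → €149,500 × 4.45% × 116/365 = €2,114.2986
Total = €5,479.8918

€5,479.89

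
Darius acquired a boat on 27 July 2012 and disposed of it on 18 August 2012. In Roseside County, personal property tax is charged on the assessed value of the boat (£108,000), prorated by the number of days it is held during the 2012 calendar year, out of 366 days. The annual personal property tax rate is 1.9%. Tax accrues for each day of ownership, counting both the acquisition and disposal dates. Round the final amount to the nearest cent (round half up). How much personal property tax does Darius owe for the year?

£128.95

Days held (27 July – 18 August 2012): 23 out of 366
Tax = £108,000 × 1.9% × 23/366 = £128.9508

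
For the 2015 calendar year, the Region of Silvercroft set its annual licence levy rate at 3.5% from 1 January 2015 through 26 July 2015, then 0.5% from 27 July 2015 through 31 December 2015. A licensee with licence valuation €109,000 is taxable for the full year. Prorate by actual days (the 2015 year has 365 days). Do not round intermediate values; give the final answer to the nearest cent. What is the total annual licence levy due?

€2,399.49

1 January – 26 July 2015: 207 days at 3.5% → €109,000 × 3.5% × 207/365 = €2,163.5753
27 July – 31 December 2015: 158 days at 0.5% → €109,000 × 0.5% × 158/365 = €235.9178
Total = €2,399.4932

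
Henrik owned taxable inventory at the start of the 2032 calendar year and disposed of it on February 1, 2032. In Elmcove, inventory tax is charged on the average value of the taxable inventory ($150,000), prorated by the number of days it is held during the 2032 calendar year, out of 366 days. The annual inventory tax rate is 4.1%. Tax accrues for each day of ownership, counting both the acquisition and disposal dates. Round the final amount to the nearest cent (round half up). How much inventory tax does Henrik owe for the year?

$537.70

Days held (January 1 – February 1, 2032): 32 out of 366
Tax = $150,000 × 4.1% × 32/366 = $537.7049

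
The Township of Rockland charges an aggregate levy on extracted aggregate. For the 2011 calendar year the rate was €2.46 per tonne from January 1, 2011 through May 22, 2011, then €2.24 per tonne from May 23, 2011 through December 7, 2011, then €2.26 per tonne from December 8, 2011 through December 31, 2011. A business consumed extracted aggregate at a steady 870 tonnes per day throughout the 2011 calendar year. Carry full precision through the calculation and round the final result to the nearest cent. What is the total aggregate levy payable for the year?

€738,908.40

January 1 – May 22, 2011: 142 days × 870 tonnes/day = 123,540 tonnes at €2.46/tonne → €303,908.40
May 23 – December 7, 2011: 199 days × 870 tonnes/day = 173,130 tonnes at €2.24/tonne → €387,811.20
December 8 – December 31, 2011: 24 days × 870 tonnes/day = 20,880 tonnes at €2.26/tonne → €47,188.80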